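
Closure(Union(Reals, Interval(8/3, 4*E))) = Interval(-oo, oo)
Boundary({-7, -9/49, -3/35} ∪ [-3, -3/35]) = {-7, -3, -3/35}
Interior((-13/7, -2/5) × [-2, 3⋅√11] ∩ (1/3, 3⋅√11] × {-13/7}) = ∅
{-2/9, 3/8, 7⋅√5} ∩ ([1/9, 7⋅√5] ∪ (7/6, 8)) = {3/8, 7⋅√5}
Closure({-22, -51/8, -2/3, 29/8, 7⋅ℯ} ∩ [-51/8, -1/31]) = {-51/8, -2/3}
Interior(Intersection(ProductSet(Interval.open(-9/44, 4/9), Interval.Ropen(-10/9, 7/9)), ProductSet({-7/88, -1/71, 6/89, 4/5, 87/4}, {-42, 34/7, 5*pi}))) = EmptySet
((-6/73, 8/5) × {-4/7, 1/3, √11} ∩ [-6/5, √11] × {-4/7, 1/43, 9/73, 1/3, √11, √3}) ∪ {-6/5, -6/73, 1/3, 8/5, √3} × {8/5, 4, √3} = ((-6/73, 8/5) × {-4/7, 1/3, √11}) ∪ ({-6/5, -6/73, 1/3, 8/5, √3} × {8/5, 4, √3})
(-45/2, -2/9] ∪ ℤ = ℤ ∪ (-45/2, -2/9]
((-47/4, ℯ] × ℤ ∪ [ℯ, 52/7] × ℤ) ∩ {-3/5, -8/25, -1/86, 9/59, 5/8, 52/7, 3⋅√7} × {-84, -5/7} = {-3/5, -8/25, -1/86, 9/59, 5/8, 52/7} × {-84}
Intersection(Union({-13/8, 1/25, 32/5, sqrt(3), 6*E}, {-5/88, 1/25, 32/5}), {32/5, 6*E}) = {32/5, 6*E}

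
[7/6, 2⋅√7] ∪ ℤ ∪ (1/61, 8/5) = ℤ ∪ (1/61, 2⋅√7]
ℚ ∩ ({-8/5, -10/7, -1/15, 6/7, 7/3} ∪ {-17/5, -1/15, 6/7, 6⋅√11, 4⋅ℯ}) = {-17/5, -8/5, -10/7, -1/15, 6/7, 7/3}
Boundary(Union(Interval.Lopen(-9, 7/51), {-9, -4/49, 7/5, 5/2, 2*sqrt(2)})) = {-9, 7/51, 7/5, 5/2, 2*sqrt(2)}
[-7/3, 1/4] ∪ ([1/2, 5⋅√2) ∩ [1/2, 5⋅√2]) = [-7/3, 1/4] ∪ [1/2, 5⋅√2)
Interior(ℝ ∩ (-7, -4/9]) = (-7, -4/9)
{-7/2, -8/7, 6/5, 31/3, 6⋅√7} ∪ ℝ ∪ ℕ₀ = ℝ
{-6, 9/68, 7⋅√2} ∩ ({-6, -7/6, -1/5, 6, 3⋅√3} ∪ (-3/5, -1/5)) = {-6}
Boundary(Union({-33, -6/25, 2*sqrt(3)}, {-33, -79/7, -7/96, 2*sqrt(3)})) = {-33, -79/7, -6/25, -7/96, 2*sqrt(3)}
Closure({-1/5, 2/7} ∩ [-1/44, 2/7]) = {2/7}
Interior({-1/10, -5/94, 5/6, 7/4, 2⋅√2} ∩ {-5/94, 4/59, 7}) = ∅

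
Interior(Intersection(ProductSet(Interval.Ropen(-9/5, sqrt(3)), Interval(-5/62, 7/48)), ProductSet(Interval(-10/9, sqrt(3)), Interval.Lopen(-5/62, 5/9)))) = ProductSet(Interval.open(-10/9, sqrt(3)), Interval.open(-5/62, 7/48))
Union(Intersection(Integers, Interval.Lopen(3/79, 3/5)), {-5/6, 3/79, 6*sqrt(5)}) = {-5/6, 3/79, 6*sqrt(5)}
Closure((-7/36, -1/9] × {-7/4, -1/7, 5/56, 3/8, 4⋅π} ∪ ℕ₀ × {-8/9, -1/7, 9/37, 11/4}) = (ℕ₀ × {-8/9, -1/7, 9/37, 11/4}) ∪ ([-7/36, -1/9] × {-7/4, -1/7, 5/56, 3/8, 4⋅π})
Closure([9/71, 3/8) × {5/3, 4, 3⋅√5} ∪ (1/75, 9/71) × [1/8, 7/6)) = ({1/75, 9/71} × [1/8, 7/6]) ∪ ([1/75, 9/71] × {1/8, 7/6}) ∪ ((1/75, 9/71) × [1/8, 7/6)) ∪ ([9/71, 3/8] × {5/3, 4, 3⋅√5})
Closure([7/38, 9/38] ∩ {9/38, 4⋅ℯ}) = {9/38}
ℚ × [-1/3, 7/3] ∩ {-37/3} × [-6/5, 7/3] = {-37/3} × [-1/3, 7/3]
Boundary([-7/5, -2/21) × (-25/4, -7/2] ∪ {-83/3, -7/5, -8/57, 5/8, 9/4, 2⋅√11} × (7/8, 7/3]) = ({-7/5, -2/21} × [-25/4, -7/2]) ∪ ([-7/5, -2/21] × {-25/4, -7/2}) ∪ ({-83/3, -7/5, -8/57, 5/8, 9/4, 2⋅√11} × [7/8, 7/3])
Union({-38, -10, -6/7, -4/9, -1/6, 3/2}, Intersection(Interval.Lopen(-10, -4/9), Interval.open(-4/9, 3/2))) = {-38, -10, -6/7, -4/9, -1/6, 3/2}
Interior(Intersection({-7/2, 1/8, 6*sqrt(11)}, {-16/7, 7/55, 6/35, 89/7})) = EmptySet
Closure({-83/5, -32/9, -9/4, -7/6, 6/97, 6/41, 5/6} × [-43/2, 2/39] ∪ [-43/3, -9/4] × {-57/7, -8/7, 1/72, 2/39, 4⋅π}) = ({-83/5, -32/9, -9/4, -7/6, 6/97, 6/41, 5/6} × [-43/2, 2/39]) ∪ ([-43/3, -9/4] × {-57/7, -8/7, 1/72, 2/39, 4⋅π})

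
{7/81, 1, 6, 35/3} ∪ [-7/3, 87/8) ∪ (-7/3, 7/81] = [-7/3, 87/8) ∪ {35/3}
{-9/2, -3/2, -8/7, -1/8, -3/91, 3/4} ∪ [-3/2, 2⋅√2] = {-9/2} ∪ [-3/2, 2⋅√2]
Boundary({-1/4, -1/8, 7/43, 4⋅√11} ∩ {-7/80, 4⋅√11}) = {4⋅√11}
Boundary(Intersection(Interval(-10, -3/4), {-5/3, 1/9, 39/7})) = {-5/3}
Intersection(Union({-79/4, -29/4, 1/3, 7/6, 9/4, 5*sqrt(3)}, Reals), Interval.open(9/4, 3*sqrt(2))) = Interval.open(9/4, 3*sqrt(2))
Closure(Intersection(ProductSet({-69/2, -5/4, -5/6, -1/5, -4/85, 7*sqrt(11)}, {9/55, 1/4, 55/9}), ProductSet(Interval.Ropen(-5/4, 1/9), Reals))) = ProductSet({-5/4, -5/6, -1/5, -4/85}, {9/55, 1/4, 55/9})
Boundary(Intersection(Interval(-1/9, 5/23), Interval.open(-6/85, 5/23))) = {-6/85, 5/23}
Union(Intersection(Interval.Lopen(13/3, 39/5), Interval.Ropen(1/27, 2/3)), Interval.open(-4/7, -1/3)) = Interval.open(-4/7, -1/3)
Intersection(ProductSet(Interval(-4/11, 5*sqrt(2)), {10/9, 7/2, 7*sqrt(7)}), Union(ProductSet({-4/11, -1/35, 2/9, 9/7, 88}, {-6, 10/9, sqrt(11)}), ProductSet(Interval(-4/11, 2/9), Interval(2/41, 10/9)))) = ProductSet(Union({9/7}, Interval(-4/11, 2/9)), {10/9})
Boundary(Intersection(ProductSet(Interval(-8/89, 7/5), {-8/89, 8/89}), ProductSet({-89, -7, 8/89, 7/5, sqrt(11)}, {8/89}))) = ProductSet({8/89, 7/5}, {8/89})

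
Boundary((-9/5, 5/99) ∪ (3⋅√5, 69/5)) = {-9/5, 5/99, 69/5, 3⋅√5}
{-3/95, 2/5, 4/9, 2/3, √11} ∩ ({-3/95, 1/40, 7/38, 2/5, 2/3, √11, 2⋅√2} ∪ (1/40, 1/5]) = {-3/95, 2/5, 2/3, √11}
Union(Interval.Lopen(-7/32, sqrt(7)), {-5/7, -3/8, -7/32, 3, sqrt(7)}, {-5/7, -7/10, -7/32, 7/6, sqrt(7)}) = Union({-5/7, -7/10, -3/8, 3}, Interval(-7/32, sqrt(7)))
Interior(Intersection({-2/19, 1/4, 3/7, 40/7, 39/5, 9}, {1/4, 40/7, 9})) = EmptySet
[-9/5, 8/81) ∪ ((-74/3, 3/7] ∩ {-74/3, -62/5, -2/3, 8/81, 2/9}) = {-62/5, 2/9} ∪ [-9/5, 8/81]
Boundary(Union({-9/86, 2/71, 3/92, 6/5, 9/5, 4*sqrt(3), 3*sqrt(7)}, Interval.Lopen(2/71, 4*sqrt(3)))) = {-9/86, 2/71, 4*sqrt(3), 3*sqrt(7)}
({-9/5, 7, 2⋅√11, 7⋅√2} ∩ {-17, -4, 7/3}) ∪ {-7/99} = {-7/99}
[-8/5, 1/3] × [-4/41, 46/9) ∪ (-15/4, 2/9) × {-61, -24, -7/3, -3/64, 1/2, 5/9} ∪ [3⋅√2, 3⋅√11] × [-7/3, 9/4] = ([-8/5, 1/3] × [-4/41, 46/9)) ∪ ((-15/4, 2/9) × {-61, -24, -7/3, -3/64, 1/2, 5/9}) ∪ ([3⋅√2, 3⋅√11] × [-7/3, 9/4])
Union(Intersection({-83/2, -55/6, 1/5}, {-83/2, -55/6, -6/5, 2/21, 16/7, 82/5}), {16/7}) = {-83/2, -55/6, 16/7}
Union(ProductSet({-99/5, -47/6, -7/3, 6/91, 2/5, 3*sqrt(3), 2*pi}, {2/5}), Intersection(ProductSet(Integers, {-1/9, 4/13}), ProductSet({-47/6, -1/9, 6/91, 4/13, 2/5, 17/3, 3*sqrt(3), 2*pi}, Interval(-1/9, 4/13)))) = ProductSet({-99/5, -47/6, -7/3, 6/91, 2/5, 3*sqrt(3), 2*pi}, {2/5})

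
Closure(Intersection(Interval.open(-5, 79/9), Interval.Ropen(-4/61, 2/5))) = Interval(-4/61, 2/5)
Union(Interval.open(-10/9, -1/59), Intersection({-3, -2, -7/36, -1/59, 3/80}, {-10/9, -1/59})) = Interval.Lopen(-10/9, -1/59)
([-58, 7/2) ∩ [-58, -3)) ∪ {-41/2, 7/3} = [-58, -3) ∪ {7/3}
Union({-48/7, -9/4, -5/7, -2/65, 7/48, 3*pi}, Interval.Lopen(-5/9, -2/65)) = Union({-48/7, -9/4, -5/7, 7/48, 3*pi}, Interval.Lopen(-5/9, -2/65))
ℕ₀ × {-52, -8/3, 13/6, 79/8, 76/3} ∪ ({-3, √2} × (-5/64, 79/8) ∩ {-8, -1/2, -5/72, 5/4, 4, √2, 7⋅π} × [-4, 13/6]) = (ℕ₀ × {-52, -8/3, 13/6, 79/8, 76/3}) ∪ ({√2} × (-5/64, 13/6])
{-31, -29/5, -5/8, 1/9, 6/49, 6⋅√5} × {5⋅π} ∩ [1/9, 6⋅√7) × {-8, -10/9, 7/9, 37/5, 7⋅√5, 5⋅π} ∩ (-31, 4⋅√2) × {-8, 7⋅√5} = ∅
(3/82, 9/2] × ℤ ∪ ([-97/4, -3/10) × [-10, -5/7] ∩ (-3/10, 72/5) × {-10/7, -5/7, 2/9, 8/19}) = (3/82, 9/2] × ℤ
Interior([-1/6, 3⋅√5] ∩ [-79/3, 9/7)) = (-1/6, 9/7)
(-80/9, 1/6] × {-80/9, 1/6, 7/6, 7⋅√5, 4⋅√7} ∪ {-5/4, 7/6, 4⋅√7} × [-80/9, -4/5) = ({-5/4, 7/6, 4⋅√7} × [-80/9, -4/5)) ∪ ((-80/9, 1/6] × {-80/9, 1/6, 7/6, 7⋅√5, 4⋅√7})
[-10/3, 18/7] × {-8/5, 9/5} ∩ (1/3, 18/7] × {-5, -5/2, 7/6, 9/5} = (1/3, 18/7] × {9/5}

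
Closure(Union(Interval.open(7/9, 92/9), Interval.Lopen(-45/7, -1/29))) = Union(Interval(-45/7, -1/29), Interval(7/9, 92/9))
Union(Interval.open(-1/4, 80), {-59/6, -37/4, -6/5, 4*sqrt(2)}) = Union({-59/6, -37/4, -6/5}, Interval.open(-1/4, 80))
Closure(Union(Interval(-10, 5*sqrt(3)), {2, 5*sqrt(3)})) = Interval(-10, 5*sqrt(3))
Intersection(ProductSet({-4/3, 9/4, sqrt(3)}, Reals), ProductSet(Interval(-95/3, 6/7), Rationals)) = ProductSet({-4/3}, Rationals)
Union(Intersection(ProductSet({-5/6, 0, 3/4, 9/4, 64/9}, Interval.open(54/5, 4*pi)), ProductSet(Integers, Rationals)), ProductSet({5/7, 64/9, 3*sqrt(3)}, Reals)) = Union(ProductSet({0}, Intersection(Interval.open(54/5, 4*pi), Rationals)), ProductSet({5/7, 64/9, 3*sqrt(3)}, Reals))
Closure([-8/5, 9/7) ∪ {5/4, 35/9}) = [-8/5, 9/7] ∪ {35/9}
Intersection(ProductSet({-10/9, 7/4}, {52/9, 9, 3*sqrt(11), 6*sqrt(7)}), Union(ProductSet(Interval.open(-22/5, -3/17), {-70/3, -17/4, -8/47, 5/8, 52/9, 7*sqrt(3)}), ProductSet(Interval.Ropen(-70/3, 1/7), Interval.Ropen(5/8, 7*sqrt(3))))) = ProductSet({-10/9}, {52/9, 9, 3*sqrt(11)})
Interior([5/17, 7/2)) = (5/17, 7/2)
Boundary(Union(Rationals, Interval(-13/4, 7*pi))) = Union(Interval(-oo, -13/4), Interval(7*pi, oo))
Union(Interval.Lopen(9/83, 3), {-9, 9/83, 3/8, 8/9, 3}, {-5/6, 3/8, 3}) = Union({-9, -5/6}, Interval(9/83, 3))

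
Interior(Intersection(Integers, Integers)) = EmptySet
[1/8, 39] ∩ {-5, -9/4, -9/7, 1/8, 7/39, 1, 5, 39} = {1/8, 7/39, 1, 5, 39}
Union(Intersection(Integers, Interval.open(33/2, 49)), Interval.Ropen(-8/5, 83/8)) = Union(Interval.Ropen(-8/5, 83/8), Range(17, 49, 1))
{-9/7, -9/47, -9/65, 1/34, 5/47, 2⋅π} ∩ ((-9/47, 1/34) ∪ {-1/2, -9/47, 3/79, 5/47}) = {-9/47, -9/65, 5/47}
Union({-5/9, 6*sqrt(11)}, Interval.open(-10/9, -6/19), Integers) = Union({6*sqrt(11)}, Integers, Interval.open(-10/9, -6/19))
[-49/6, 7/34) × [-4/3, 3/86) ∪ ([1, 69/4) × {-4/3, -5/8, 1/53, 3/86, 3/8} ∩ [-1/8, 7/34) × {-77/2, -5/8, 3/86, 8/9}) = [-49/6, 7/34) × [-4/3, 3/86)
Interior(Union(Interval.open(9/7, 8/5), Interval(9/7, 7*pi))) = Interval.open(9/7, 7*pi)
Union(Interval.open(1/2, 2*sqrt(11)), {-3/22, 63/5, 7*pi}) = Union({-3/22, 63/5, 7*pi}, Interval.open(1/2, 2*sqrt(11)))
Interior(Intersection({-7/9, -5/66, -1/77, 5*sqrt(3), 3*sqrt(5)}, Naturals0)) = EmptySet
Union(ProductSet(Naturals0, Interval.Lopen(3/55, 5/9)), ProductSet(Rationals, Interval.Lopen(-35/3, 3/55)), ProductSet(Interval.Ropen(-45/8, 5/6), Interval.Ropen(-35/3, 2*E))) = Union(ProductSet(Interval.Ropen(-45/8, 5/6), Interval.Ropen(-35/3, 2*E)), ProductSet(Naturals0, Interval.Lopen(3/55, 5/9)), ProductSet(Rationals, Interval.Lopen(-35/3, 3/55)))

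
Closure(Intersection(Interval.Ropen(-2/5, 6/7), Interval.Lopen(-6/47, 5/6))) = Interval(-6/47, 5/6)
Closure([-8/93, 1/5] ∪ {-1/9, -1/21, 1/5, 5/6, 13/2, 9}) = {-1/9, 5/6, 13/2, 9} ∪ [-8/93, 1/5]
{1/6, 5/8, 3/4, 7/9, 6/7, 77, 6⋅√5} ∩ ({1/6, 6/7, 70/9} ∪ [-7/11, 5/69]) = {1/6, 6/7}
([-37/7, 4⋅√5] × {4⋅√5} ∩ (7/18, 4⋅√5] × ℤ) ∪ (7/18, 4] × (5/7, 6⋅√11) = (7/18, 4] × (5/7, 6⋅√11)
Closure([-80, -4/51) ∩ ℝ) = [-80, -4/51]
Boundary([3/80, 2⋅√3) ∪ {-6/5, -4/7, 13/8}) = {-6/5, -4/7, 3/80, 2⋅√3}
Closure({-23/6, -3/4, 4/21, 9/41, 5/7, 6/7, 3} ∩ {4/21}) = {4/21}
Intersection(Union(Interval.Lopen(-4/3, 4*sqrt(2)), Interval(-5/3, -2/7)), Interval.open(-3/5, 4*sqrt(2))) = Interval.open(-3/5, 4*sqrt(2))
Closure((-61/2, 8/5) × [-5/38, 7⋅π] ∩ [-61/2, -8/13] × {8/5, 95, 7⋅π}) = [-61/2, -8/13] × {8/5, 7⋅π}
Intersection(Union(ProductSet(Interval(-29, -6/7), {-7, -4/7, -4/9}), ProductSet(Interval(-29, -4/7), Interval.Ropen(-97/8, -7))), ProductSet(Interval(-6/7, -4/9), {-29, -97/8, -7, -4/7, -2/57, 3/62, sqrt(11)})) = Union(ProductSet({-6/7}, {-7, -4/7}), ProductSet(Interval(-6/7, -4/7), {-97/8}))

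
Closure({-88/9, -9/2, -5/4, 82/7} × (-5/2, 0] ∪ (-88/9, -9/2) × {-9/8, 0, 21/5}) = ([-88/9, -9/2] × {-9/8, 0, 21/5}) ∪ ({-88/9, -9/2, -5/4, 82/7} × [-5/2, 0])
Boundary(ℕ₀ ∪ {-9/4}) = {-9/4} ∪ ℕ₀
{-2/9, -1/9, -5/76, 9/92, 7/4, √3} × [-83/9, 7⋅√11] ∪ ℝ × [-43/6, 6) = (ℝ × [-43/6, 6)) ∪ ({-2/9, -1/9, -5/76, 9/92, 7/4, √3} × [-83/9, 7⋅√11])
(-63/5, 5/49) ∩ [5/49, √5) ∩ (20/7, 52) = ∅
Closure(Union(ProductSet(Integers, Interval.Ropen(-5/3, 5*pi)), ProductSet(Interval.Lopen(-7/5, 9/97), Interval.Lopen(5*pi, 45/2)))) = Union(ProductSet({-7/5, 9/97}, Interval(5*pi, 45/2)), ProductSet(Integers, Interval(-5/3, 5*pi)), ProductSet(Interval(-7/5, 9/97), {45/2, 5*pi}), ProductSet(Interval.Lopen(-7/5, 9/97), Interval.Lopen(5*pi, 45/2)))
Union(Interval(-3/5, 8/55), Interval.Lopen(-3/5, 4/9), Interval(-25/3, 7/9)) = Interval(-25/3, 7/9)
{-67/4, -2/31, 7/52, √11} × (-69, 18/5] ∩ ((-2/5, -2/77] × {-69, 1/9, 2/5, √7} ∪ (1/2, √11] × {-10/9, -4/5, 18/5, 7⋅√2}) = ({-2/31} × {1/9, 2/5, √7}) ∪ ({√11} × {-10/9, -4/5, 18/5})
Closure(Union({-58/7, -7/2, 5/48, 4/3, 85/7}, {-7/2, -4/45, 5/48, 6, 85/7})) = {-58/7, -7/2, -4/45, 5/48, 4/3, 6, 85/7}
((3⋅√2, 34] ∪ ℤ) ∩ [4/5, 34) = {1, 2, …, 33} ∪ (3⋅√2, 34)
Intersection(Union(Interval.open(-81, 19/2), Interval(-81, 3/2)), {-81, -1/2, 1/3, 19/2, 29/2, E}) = {-81, -1/2, 1/3, E}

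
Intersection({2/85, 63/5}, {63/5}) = {63/5}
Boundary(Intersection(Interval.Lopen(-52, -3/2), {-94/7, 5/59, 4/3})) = {-94/7}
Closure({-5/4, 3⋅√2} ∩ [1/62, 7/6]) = ∅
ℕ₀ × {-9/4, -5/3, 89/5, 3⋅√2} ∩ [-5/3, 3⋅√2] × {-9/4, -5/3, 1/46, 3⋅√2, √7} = {0, 1, …, 4} × {-9/4, -5/3, 3⋅√2}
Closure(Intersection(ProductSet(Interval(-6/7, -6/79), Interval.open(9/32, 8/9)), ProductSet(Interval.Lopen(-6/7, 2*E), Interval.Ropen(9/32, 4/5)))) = Union(ProductSet({-6/7, -6/79}, Interval(9/32, 4/5)), ProductSet(Interval(-6/7, -6/79), {9/32, 4/5}), ProductSet(Interval.Lopen(-6/7, -6/79), Interval.open(9/32, 4/5)))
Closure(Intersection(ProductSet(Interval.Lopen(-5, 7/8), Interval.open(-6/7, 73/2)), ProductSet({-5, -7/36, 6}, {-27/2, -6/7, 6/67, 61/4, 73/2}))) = ProductSet({-7/36}, {6/67, 61/4})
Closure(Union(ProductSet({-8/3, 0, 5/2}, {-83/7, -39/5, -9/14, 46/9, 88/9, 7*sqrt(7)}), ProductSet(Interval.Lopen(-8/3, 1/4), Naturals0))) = Union(ProductSet({-8/3, 0, 5/2}, {-83/7, -39/5, -9/14, 46/9, 88/9, 7*sqrt(7)}), ProductSet(Interval(-8/3, 1/4), Naturals0))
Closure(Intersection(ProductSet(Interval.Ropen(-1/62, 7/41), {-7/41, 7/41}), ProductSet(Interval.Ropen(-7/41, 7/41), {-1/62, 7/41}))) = ProductSet(Interval(-1/62, 7/41), {7/41})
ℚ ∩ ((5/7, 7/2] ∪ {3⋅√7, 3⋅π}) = ℚ ∩ (5/7, 7/2]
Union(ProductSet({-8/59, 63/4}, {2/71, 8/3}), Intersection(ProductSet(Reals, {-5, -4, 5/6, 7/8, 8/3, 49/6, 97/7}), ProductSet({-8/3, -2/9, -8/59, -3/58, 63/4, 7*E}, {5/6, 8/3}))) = Union(ProductSet({-8/59, 63/4}, {2/71, 8/3}), ProductSet({-8/3, -2/9, -8/59, -3/58, 63/4, 7*E}, {5/6, 8/3}))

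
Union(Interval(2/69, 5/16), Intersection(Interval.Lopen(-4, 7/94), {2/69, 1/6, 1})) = Interval(2/69, 5/16)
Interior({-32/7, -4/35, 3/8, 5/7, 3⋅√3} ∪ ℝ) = ℝ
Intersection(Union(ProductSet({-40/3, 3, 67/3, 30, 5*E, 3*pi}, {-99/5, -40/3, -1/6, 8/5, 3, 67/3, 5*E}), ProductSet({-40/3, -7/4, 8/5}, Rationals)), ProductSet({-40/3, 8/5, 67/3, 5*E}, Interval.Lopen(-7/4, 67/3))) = Union(ProductSet({-40/3, 8/5}, Intersection(Interval.Lopen(-7/4, 67/3), Rationals)), ProductSet({-40/3, 67/3, 5*E}, {-1/6, 8/5, 3, 67/3, 5*E}))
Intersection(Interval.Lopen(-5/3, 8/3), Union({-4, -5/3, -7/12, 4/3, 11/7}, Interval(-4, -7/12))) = Union({4/3, 11/7}, Interval.Lopen(-5/3, -7/12))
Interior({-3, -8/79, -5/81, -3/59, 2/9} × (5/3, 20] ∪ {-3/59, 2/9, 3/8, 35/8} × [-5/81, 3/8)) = ∅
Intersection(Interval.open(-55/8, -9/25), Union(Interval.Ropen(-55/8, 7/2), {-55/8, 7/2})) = Interval.open(-55/8, -9/25)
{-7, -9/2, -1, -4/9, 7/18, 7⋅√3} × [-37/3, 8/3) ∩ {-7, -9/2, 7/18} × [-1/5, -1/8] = {-7, -9/2, 7/18} × [-1/5, -1/8]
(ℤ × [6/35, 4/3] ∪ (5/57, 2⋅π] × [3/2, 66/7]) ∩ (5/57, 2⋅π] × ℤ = ({1, 2, …, 6} × {1}) ∪ ((5/57, 2⋅π] × {2, 3, …, 9})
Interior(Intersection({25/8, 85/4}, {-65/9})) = EmptySet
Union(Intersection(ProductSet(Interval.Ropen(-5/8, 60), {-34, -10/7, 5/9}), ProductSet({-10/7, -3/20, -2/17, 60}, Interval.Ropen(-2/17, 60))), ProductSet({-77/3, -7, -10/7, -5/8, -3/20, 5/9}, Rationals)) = Union(ProductSet({-3/20, -2/17}, {5/9}), ProductSet({-77/3, -7, -10/7, -5/8, -3/20, 5/9}, Rationals))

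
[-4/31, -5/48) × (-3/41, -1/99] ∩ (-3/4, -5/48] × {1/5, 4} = ∅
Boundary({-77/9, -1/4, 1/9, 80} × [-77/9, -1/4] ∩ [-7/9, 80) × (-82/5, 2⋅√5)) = {-1/4, 1/9} × [-77/9, -1/4]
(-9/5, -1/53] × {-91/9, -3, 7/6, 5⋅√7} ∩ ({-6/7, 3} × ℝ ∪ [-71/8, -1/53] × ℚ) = ((-9/5, -1/53] × {-91/9, -3, 7/6}) ∪ ({-6/7} × {-91/9, -3, 7/6, 5⋅√7})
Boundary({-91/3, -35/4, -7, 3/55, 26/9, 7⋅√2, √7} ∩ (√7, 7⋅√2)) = {26/9}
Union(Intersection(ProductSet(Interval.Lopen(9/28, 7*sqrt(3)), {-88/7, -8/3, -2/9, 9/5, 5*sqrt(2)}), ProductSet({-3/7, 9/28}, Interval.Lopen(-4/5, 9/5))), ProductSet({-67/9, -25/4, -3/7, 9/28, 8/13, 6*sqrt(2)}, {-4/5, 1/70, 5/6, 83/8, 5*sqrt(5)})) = ProductSet({-67/9, -25/4, -3/7, 9/28, 8/13, 6*sqrt(2)}, {-4/5, 1/70, 5/6, 83/8, 5*sqrt(5)})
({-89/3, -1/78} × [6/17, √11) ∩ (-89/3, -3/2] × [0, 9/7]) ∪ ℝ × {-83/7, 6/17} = ℝ × {-83/7, 6/17}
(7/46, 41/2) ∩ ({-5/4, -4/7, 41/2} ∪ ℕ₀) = {1, 2, …, 20}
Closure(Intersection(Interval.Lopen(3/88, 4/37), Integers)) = EmptySet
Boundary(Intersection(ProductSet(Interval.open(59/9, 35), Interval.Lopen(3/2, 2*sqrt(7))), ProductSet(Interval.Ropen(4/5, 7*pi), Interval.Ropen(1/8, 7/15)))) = EmptySet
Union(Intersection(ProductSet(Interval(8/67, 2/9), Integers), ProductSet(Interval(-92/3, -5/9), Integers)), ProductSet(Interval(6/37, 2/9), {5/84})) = ProductSet(Interval(6/37, 2/9), {5/84})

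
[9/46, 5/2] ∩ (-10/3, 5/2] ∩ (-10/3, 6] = [9/46, 5/2]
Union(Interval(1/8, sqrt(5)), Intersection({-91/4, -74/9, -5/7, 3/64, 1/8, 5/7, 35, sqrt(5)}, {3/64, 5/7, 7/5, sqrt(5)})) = Union({3/64}, Interval(1/8, sqrt(5)))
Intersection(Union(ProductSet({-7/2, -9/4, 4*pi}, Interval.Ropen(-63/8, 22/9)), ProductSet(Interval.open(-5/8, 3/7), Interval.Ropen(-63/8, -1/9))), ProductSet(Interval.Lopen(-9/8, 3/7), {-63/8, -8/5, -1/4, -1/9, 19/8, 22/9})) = ProductSet(Interval.open(-5/8, 3/7), {-63/8, -8/5, -1/4})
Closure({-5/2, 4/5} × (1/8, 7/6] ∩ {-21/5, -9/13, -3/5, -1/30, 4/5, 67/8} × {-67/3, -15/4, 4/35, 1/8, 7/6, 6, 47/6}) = {4/5} × {7/6}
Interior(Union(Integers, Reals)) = Reals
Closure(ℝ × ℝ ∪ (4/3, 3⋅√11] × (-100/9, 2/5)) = ℝ × ℝ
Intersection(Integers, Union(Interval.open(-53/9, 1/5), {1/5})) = Range(-5, 1, 1)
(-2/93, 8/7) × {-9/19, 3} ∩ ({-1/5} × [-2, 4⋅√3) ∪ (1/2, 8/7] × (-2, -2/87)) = (1/2, 8/7) × {-9/19}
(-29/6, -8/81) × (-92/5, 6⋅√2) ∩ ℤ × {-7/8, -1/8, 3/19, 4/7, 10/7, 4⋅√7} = {-4, -3, -2, -1} × {-7/8, -1/8, 3/19, 4/7, 10/7}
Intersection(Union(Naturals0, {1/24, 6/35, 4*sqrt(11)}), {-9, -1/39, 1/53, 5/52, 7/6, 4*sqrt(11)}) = {4*sqrt(11)}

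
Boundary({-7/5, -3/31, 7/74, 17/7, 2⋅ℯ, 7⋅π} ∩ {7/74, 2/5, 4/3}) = {7/74}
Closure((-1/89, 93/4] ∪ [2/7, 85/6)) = [-1/89, 93/4]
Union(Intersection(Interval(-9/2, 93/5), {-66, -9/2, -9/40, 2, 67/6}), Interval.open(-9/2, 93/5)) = Interval.Ropen(-9/2, 93/5)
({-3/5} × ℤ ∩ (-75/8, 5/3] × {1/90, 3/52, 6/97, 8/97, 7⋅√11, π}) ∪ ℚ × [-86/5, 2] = ℚ × [-86/5, 2]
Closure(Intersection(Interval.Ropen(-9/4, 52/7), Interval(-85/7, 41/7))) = Interval(-9/4, 41/7)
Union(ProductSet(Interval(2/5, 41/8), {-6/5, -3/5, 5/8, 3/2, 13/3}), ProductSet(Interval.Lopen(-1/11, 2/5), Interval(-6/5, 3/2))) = Union(ProductSet(Interval.Lopen(-1/11, 2/5), Interval(-6/5, 3/2)), ProductSet(Interval(2/5, 41/8), {-6/5, -3/5, 5/8, 3/2, 13/3}))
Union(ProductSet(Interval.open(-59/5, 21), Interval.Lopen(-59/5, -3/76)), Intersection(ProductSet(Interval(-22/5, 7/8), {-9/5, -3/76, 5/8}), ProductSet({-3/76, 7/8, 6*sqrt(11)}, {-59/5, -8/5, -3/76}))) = ProductSet(Interval.open(-59/5, 21), Interval.Lopen(-59/5, -3/76))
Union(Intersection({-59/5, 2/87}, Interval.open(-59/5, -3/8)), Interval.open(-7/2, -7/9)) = Interval.open(-7/2, -7/9)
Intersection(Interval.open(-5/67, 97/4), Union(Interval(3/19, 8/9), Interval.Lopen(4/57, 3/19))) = Interval.Lopen(4/57, 8/9)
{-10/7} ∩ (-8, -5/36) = {-10/7}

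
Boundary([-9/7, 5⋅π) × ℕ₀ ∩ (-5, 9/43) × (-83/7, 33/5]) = [-9/7, 9/43] × {0, 1, …, 6}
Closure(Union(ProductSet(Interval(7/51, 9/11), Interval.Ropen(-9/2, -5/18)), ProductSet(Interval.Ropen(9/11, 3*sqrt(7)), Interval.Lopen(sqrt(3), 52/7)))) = Union(ProductSet({9/11, 3*sqrt(7)}, Interval(sqrt(3), 52/7)), ProductSet(Interval(7/51, 9/11), Interval(-9/2, -5/18)), ProductSet(Interval(9/11, 3*sqrt(7)), {52/7, sqrt(3)}), ProductSet(Interval.Ropen(9/11, 3*sqrt(7)), Interval.Lopen(sqrt(3), 52/7)))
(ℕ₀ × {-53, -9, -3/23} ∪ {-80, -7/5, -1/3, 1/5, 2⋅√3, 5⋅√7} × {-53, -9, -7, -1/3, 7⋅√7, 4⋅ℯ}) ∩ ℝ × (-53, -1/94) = (ℕ₀ × {-9, -3/23}) ∪ ({-80, -7/5, -1/3, 1/5, 2⋅√3, 5⋅√7} × {-9, -7, -1/3})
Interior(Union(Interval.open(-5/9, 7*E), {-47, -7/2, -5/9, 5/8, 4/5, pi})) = Interval.open(-5/9, 7*E)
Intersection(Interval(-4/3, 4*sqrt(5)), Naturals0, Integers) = Range(0, 9, 1)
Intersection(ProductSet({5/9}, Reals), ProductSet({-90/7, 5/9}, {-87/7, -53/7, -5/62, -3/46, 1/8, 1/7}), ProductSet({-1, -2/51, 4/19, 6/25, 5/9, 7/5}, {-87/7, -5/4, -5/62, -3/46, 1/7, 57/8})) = ProductSet({5/9}, {-87/7, -5/62, -3/46, 1/7})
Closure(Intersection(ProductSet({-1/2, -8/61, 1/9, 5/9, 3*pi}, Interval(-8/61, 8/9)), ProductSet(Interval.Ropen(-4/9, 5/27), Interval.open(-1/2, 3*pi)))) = ProductSet({-8/61, 1/9}, Interval(-8/61, 8/9))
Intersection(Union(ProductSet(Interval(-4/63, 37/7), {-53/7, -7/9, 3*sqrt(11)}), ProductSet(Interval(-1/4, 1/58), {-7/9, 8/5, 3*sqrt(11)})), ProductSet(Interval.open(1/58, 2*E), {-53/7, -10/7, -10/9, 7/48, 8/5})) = ProductSet(Interval.Lopen(1/58, 37/7), {-53/7})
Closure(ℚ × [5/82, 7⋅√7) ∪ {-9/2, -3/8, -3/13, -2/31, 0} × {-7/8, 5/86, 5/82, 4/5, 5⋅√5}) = (ℝ × [5/82, 7⋅√7]) ∪ ({-9/2, -3/8, -3/13, -2/31, 0} × {-7/8, 5/86, 5/82, 4/5, 5⋅√5})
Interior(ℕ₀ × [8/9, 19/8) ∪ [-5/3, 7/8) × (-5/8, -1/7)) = (-5/3, 7/8) × (-5/8, -1/7)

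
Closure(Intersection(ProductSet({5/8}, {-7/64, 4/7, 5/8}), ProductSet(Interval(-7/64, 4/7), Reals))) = EmptySet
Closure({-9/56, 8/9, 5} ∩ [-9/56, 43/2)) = {-9/56, 8/9, 5}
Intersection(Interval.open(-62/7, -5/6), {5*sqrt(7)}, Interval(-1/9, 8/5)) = EmptySet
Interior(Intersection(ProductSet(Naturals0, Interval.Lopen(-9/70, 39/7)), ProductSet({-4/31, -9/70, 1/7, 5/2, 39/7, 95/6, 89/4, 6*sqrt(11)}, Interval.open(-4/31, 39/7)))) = EmptySet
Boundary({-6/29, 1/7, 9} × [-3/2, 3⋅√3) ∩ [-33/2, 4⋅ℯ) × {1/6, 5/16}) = {-6/29, 1/7, 9} × {1/6, 5/16}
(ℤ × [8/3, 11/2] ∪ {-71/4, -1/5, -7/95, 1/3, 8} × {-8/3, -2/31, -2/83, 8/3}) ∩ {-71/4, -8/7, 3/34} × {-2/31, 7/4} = {-71/4} × {-2/31}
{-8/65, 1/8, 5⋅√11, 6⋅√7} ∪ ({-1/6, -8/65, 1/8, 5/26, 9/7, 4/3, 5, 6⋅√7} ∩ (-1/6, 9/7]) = {-8/65, 1/8, 5/26, 9/7, 5⋅√11, 6⋅√7}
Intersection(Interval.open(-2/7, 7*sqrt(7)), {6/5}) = {6/5}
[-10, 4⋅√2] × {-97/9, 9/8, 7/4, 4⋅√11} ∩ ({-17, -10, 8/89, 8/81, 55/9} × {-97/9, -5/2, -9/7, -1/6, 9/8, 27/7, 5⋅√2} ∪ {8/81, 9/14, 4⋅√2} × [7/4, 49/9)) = ({-10, 8/89, 8/81} × {-97/9, 9/8}) ∪ ({8/81, 9/14, 4⋅√2} × {7/4})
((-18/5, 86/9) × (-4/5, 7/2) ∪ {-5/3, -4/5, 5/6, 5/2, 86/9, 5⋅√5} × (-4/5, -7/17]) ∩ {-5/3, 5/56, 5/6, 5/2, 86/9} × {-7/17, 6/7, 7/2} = ({-5/3, 5/6, 5/2, 86/9} × {-7/17}) ∪ ({-5/3, 5/56, 5/6, 5/2} × {-7/17, 6/7})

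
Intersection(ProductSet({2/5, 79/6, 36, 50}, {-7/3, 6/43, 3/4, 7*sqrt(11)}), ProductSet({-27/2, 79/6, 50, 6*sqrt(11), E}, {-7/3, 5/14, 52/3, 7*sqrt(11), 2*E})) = ProductSet({79/6, 50}, {-7/3, 7*sqrt(11)})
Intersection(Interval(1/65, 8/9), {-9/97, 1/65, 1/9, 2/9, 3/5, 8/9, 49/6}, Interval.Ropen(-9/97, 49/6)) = {1/65, 1/9, 2/9, 3/5, 8/9}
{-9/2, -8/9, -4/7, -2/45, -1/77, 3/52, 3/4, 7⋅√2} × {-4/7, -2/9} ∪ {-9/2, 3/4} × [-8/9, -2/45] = ({-9/2, 3/4} × [-8/9, -2/45]) ∪ ({-9/2, -8/9, -4/7, -2/45, -1/77, 3/52, 3/4, 7⋅√2} × {-4/7, -2/9})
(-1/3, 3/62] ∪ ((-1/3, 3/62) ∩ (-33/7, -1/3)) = (-1/3, 3/62]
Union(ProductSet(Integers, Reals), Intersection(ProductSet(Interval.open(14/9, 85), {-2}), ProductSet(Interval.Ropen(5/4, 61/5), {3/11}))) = ProductSet(Integers, Reals)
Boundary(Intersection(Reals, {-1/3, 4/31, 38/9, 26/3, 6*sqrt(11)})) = {-1/3, 4/31, 38/9, 26/3, 6*sqrt(11)}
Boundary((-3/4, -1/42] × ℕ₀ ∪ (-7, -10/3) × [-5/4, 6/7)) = ([-3/4, -1/42] × ℕ₀) ∪ ({-7, -10/3} × [-5/4, 6/7]) ∪ ([-7, -10/3] × {-5/4, 6/7})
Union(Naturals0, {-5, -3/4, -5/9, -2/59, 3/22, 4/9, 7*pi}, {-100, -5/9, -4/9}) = Union({-100, -5, -3/4, -5/9, -4/9, -2/59, 3/22, 4/9, 7*pi}, Naturals0)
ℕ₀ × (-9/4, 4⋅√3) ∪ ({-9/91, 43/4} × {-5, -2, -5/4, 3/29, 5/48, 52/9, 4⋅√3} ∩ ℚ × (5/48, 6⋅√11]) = ({-9/91, 43/4} × {52/9, 4⋅√3}) ∪ (ℕ₀ × (-9/4, 4⋅√3))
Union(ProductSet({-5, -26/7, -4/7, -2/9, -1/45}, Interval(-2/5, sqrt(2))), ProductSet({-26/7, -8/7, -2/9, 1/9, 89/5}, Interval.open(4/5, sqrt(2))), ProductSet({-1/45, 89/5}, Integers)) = Union(ProductSet({-1/45, 89/5}, Integers), ProductSet({-5, -26/7, -4/7, -2/9, -1/45}, Interval(-2/5, sqrt(2))), ProductSet({-26/7, -8/7, -2/9, 1/9, 89/5}, Interval.open(4/5, sqrt(2))))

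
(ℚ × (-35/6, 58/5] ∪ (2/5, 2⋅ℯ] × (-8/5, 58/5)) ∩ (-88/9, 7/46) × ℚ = (ℚ ∩ (-88/9, 7/46)) × (ℚ ∩ (-35/6, 58/5])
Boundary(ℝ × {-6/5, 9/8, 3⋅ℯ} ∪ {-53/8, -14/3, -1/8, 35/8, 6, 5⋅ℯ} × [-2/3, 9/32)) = (ℝ × {-6/5, 9/8, 3⋅ℯ}) ∪ ({-53/8, -14/3, -1/8, 35/8, 6, 5⋅ℯ} × [-2/3, 9/32])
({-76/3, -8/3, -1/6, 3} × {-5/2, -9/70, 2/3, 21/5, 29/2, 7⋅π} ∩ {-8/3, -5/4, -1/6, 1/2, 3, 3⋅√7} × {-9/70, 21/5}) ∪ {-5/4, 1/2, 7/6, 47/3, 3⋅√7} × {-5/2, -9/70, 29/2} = ({-8/3, -1/6, 3} × {-9/70, 21/5}) ∪ ({-5/4, 1/2, 7/6, 47/3, 3⋅√7} × {-5/2, -9/70, 29/2})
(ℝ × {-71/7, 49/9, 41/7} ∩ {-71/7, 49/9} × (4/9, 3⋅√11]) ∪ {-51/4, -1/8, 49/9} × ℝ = ({-51/4, -1/8, 49/9} × ℝ) ∪ ({-71/7, 49/9} × {49/9, 41/7})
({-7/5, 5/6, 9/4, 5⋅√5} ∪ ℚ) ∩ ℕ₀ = ℕ₀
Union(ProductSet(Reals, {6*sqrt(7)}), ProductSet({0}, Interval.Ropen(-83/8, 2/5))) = Union(ProductSet({0}, Interval.Ropen(-83/8, 2/5)), ProductSet(Reals, {6*sqrt(7)}))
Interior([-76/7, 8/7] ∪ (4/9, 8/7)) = (-76/7, 8/7)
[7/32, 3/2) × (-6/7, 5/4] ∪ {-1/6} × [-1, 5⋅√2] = ([7/32, 3/2) × (-6/7, 5/4]) ∪ ({-1/6} × [-1, 5⋅√2])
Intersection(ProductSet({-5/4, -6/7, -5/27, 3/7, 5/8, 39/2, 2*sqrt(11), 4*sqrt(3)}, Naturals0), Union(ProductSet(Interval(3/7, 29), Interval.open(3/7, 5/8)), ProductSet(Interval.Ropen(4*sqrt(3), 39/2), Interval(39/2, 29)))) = ProductSet({4*sqrt(3)}, Range(20, 30, 1))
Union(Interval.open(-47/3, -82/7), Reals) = Interval(-oo, oo)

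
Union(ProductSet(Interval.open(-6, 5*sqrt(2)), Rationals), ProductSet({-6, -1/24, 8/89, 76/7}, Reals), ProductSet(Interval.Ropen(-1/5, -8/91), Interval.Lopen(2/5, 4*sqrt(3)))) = Union(ProductSet({-6, -1/24, 8/89, 76/7}, Reals), ProductSet(Interval.open(-6, 5*sqrt(2)), Rationals), ProductSet(Interval.Ropen(-1/5, -8/91), Interval.Lopen(2/5, 4*sqrt(3))))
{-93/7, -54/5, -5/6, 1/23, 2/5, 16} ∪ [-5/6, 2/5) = {-93/7, -54/5, 16} ∪ [-5/6, 2/5]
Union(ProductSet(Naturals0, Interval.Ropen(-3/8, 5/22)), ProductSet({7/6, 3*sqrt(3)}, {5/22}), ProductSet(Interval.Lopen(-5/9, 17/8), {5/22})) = Union(ProductSet(Naturals0, Interval.Ropen(-3/8, 5/22)), ProductSet(Union({3*sqrt(3)}, Interval.Lopen(-5/9, 17/8)), {5/22}))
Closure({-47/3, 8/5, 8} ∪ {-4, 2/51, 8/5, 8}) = {-47/3, -4, 2/51, 8/5, 8}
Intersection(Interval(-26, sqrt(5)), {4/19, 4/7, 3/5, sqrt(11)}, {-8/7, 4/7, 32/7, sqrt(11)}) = {4/7}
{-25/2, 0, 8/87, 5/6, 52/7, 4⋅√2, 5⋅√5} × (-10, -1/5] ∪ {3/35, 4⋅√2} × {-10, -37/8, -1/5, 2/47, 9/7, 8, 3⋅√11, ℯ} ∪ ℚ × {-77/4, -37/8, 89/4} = (ℚ × {-77/4, -37/8, 89/4}) ∪ ({3/35, 4⋅√2} × {-10, -37/8, -1/5, 2/47, 9/7, 8, 3⋅√11, ℯ}) ∪ ({-25/2, 0, 8/87, 5/6, 52/7, 4⋅√2, 5⋅√5} × (-10, -1/5])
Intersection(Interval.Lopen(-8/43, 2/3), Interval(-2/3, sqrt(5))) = Interval.Lopen(-8/43, 2/3)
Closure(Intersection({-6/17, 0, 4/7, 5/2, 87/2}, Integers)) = {0}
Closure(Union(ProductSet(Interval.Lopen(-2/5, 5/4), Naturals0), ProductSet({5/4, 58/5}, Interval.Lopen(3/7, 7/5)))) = Union(ProductSet({5/4, 58/5}, Interval(3/7, 7/5)), ProductSet(Interval(-2/5, 5/4), Naturals0))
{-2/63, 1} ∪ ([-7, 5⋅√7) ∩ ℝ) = [-7, 5⋅√7)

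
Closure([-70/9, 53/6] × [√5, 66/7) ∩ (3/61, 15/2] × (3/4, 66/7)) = ({3/61, 15/2} × [√5, 66/7]) ∪ ([3/61, 15/2] × {66/7, √5}) ∪ ((3/61, 15/2] × [√5, 66/7))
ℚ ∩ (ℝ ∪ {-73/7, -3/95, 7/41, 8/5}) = ℚ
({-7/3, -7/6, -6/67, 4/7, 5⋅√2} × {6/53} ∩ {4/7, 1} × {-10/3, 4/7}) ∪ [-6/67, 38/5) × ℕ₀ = [-6/67, 38/5) × ℕ₀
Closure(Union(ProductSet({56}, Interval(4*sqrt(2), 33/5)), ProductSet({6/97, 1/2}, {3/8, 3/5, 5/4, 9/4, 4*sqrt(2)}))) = Union(ProductSet({56}, Interval(4*sqrt(2), 33/5)), ProductSet({6/97, 1/2}, {3/8, 3/5, 5/4, 9/4, 4*sqrt(2)}))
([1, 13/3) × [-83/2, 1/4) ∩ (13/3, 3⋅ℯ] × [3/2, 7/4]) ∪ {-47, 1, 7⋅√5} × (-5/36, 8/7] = {-47, 1, 7⋅√5} × (-5/36, 8/7]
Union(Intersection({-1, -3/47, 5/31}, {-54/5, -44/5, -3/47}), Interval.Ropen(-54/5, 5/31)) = Interval.Ropen(-54/5, 5/31)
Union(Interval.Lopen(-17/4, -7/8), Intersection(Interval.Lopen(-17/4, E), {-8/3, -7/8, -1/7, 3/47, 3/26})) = Union({-1/7, 3/47, 3/26}, Interval.Lopen(-17/4, -7/8))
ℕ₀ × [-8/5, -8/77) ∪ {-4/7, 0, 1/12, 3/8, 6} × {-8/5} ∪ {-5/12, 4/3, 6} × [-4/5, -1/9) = (ℕ₀ × [-8/5, -8/77)) ∪ ({-4/7, 0, 1/12, 3/8, 6} × {-8/5}) ∪ ({-5/12, 4/3, 6} × [-4/5, -1/9))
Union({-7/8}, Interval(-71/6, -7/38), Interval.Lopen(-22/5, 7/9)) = Interval(-71/6, 7/9)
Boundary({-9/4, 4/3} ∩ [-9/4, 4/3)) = {-9/4}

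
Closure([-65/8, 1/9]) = [-65/8, 1/9]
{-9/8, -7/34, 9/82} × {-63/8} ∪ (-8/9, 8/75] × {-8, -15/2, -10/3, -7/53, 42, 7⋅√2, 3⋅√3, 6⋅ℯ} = ({-9/8, -7/34, 9/82} × {-63/8}) ∪ ((-8/9, 8/75] × {-8, -15/2, -10/3, -7/53, 42, 7⋅√2, 3⋅√3, 6⋅ℯ})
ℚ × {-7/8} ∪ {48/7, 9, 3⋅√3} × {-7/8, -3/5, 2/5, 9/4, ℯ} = (ℚ × {-7/8}) ∪ ({48/7, 9, 3⋅√3} × {-7/8, -3/5, 2/5, 9/4, ℯ})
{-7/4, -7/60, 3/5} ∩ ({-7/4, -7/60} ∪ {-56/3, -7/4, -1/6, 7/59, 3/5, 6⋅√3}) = {-7/4, -7/60, 3/5}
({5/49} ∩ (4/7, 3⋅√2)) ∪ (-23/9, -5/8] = (-23/9, -5/8]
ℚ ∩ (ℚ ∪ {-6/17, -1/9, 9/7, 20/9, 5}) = ℚ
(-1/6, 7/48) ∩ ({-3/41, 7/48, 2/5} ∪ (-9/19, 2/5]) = (-1/6, 7/48)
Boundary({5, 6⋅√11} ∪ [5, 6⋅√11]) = {5, 6⋅√11}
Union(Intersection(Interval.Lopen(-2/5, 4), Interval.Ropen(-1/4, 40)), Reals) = Interval(-oo, oo)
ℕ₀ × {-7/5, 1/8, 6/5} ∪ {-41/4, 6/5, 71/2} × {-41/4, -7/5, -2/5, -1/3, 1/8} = (ℕ₀ × {-7/5, 1/8, 6/5}) ∪ ({-41/4, 6/5, 71/2} × {-41/4, -7/5, -2/5, -1/3, 1/8})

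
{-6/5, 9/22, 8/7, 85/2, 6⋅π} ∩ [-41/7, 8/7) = {-6/5, 9/22}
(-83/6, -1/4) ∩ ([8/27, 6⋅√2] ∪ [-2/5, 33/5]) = [-2/5, -1/4)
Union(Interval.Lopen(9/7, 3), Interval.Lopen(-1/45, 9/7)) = Interval.Lopen(-1/45, 3)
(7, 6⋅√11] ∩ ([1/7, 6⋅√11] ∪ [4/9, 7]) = (7, 6⋅√11]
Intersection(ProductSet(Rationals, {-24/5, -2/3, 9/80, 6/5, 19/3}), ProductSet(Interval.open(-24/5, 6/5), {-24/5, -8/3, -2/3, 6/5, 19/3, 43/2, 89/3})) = ProductSet(Intersection(Interval.open(-24/5, 6/5), Rationals), {-24/5, -2/3, 6/5, 19/3})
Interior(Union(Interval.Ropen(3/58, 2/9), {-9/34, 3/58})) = Interval.open(3/58, 2/9)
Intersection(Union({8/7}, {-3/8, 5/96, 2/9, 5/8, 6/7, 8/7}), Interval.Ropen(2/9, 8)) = {2/9, 5/8, 6/7, 8/7}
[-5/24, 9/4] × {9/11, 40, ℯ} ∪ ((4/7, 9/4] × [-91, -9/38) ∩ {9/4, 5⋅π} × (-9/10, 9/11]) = ({9/4} × (-9/10, -9/38)) ∪ ([-5/24, 9/4] × {9/11, 40, ℯ})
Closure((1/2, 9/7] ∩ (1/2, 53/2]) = [1/2, 9/7]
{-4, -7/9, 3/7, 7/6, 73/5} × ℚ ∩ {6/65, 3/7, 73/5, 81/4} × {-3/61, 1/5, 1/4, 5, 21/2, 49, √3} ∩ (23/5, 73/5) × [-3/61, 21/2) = ∅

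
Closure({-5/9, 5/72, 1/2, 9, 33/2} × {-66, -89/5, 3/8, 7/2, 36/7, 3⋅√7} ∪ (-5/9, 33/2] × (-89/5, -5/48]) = ({-5/9, 33/2} × [-89/5, -5/48]) ∪ ([-5/9, 33/2] × {-89/5, -5/48}) ∪ ((-5/9, 33/2] × (-89/5, -5/48]) ∪ ({-5/9, 5/72, 1/2, 9, 33/2} × {-66, -89/5, 3/8, 7/2, 36/7, 3⋅√7})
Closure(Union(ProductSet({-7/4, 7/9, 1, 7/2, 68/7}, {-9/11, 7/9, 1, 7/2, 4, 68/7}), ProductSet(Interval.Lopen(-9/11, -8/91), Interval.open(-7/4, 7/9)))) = Union(ProductSet({-9/11, -8/91}, Interval(-7/4, 7/9)), ProductSet({-7/4, 7/9, 1, 7/2, 68/7}, {-9/11, 7/9, 1, 7/2, 4, 68/7}), ProductSet(Interval(-9/11, -8/91), {-7/4, 7/9}), ProductSet(Interval.Lopen(-9/11, -8/91), Interval.open(-7/4, 7/9)))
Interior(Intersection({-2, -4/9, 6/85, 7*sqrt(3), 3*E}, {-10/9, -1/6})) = EmptySet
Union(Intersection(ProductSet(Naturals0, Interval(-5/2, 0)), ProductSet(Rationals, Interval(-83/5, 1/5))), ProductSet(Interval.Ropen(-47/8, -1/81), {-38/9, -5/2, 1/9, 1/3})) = Union(ProductSet(Interval.Ropen(-47/8, -1/81), {-38/9, -5/2, 1/9, 1/3}), ProductSet(Naturals0, Interval(-5/2, 0)))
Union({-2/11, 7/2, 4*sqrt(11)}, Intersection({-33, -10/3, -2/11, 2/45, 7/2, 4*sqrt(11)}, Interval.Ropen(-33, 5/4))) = {-33, -10/3, -2/11, 2/45, 7/2, 4*sqrt(11)}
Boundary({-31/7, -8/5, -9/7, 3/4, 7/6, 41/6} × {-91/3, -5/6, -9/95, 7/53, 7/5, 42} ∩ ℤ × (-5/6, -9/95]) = ∅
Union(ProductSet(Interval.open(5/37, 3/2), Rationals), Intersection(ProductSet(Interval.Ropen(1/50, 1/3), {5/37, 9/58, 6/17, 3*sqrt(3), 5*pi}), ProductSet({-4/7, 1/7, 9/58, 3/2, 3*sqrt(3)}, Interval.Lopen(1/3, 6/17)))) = ProductSet(Interval.open(5/37, 3/2), Rationals)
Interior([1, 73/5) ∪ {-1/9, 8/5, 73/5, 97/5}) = (1, 73/5)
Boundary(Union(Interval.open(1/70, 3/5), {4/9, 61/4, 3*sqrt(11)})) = {1/70, 3/5, 61/4, 3*sqrt(11)}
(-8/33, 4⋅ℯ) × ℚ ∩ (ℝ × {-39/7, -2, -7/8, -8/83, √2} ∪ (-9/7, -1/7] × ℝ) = ((-8/33, -1/7] × ℚ) ∪ ((-8/33, 4⋅ℯ) × {-39/7, -2, -7/8, -8/83})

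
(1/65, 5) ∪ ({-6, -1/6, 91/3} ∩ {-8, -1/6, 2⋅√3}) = {-1/6} ∪ (1/65, 5)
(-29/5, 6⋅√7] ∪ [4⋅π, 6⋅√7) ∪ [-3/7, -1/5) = (-29/5, 6⋅√7]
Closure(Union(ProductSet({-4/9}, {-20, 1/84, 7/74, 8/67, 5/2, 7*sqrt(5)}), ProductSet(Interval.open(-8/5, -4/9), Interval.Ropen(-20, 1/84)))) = Union(ProductSet({-4/9}, {-20, 1/84, 7/74, 8/67, 5/2, 7*sqrt(5)}), ProductSet({-8/5, -4/9}, Interval(-20, 1/84)), ProductSet(Interval(-8/5, -4/9), {-20, 1/84}), ProductSet(Interval.open(-8/5, -4/9), Interval.Ropen(-20, 1/84)))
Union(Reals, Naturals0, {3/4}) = Reals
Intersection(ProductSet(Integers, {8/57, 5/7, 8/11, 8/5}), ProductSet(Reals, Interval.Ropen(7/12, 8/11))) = ProductSet(Integers, {5/7})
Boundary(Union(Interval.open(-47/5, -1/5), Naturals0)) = Union(Complement(Naturals0, Interval.open(-47/5, -1/5)), {-47/5, -1/5})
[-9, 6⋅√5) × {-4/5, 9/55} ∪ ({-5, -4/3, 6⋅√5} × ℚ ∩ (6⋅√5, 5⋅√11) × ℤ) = [-9, 6⋅√5) × {-4/5, 9/55}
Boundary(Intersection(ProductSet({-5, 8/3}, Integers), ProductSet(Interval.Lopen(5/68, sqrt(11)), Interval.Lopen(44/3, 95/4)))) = ProductSet({8/3}, Range(15, 24, 1))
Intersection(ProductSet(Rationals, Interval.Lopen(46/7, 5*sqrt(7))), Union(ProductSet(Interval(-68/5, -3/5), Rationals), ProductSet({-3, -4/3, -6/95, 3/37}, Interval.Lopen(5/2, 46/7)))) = ProductSet(Intersection(Interval(-68/5, -3/5), Rationals), Intersection(Interval.Lopen(46/7, 5*sqrt(7)), Rationals))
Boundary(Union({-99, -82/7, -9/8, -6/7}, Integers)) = Union({-82/7, -9/8, -6/7}, Integers)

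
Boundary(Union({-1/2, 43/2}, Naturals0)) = Union({-1/2, 43/2}, Naturals0)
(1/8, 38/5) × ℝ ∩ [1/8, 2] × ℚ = (1/8, 2] × ℚ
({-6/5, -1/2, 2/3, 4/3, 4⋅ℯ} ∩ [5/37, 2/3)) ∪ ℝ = ℝ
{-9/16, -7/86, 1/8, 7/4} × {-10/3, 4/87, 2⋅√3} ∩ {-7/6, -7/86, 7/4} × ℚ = {-7/86, 7/4} × {-10/3, 4/87}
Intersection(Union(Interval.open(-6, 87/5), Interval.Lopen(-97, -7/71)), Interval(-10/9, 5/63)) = Interval(-10/9, 5/63)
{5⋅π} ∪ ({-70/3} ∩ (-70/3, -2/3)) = {5⋅π}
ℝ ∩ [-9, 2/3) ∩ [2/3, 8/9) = ∅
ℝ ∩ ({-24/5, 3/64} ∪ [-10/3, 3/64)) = {-24/5} ∪ [-10/3, 3/64]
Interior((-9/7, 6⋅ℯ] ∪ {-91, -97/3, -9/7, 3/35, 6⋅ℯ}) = (-9/7, 6⋅ℯ)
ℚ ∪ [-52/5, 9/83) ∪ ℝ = (-∞, ∞)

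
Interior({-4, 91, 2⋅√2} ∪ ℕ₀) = ∅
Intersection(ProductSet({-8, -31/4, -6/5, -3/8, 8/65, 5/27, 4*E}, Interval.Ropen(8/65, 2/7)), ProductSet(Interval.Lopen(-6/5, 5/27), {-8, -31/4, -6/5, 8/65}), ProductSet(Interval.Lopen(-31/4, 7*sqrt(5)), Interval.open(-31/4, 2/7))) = ProductSet({-3/8, 8/65, 5/27}, {8/65})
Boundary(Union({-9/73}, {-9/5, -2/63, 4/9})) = {-9/5, -9/73, -2/63, 4/9}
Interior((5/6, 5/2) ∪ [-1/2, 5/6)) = (-1/2, 5/6) ∪ (5/6, 5/2)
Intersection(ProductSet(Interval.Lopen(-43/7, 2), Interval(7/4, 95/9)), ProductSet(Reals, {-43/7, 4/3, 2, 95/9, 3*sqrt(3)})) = ProductSet(Interval.Lopen(-43/7, 2), {2, 95/9, 3*sqrt(3)})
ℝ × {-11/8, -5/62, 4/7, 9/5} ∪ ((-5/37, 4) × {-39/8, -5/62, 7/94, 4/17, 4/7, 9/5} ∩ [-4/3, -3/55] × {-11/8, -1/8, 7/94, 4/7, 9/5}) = (ℝ × {-11/8, -5/62, 4/7, 9/5}) ∪ ((-5/37, -3/55] × {7/94, 4/7, 9/5})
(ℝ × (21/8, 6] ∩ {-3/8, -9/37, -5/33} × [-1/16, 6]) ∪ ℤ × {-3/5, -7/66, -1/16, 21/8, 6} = (ℤ × {-3/5, -7/66, -1/16, 21/8, 6}) ∪ ({-3/8, -9/37, -5/33} × (21/8, 6])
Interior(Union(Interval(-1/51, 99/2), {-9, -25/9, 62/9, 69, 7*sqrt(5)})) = Interval.open(-1/51, 99/2)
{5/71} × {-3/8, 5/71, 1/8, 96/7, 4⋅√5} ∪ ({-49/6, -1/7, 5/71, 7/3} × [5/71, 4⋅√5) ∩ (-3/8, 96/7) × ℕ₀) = ({-1/7, 5/71, 7/3} × {1, 2, …, 8}) ∪ ({5/71} × {-3/8, 5/71, 1/8, 96/7, 4⋅√5})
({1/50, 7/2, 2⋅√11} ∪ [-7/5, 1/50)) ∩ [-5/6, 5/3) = [-5/6, 1/50]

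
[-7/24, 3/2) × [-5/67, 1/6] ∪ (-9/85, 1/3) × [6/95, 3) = ([-7/24, 3/2) × [-5/67, 1/6]) ∪ ((-9/85, 1/3) × [6/95, 3))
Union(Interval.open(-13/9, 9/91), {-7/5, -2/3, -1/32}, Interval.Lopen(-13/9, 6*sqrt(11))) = Interval.Lopen(-13/9, 6*sqrt(11))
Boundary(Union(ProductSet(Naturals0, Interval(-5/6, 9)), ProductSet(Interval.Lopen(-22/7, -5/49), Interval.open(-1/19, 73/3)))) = Union(ProductSet(Complement(Naturals0, Interval.open(-22/7, -5/49)), Interval(-5/6, 9)), ProductSet({-22/7, -5/49}, Interval(-1/19, 73/3)), ProductSet(Interval(-22/7, -5/49), {-1/19, 73/3}), ProductSet(Naturals0, Interval(-5/6, -1/19)))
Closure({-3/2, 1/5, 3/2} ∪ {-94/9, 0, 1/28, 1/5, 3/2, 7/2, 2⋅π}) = {-94/9, -3/2, 0, 1/28, 1/5, 3/2, 7/2, 2⋅π}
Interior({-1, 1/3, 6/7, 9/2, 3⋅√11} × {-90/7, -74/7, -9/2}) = ∅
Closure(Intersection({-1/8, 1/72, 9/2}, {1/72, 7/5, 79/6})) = {1/72}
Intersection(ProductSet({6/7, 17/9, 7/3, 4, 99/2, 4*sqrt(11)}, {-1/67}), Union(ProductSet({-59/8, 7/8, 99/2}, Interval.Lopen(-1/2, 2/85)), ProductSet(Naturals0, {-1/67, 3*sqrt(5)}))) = ProductSet({4, 99/2}, {-1/67})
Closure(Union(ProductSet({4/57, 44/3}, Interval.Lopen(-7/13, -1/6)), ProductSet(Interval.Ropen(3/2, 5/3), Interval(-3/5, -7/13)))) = Union(ProductSet({4/57, 44/3}, Interval(-7/13, -1/6)), ProductSet(Interval(3/2, 5/3), Interval(-3/5, -7/13)))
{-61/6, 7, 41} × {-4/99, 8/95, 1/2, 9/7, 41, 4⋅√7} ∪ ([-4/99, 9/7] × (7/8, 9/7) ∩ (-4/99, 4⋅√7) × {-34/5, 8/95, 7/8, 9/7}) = {-61/6, 7, 41} × {-4/99, 8/95, 1/2, 9/7, 41, 4⋅√7}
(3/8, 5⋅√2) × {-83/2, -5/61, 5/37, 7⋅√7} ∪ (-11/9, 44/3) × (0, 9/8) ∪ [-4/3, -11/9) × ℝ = ([-4/3, -11/9) × ℝ) ∪ ((-11/9, 44/3) × (0, 9/8)) ∪ ((3/8, 5⋅√2) × {-83/2, -5/61, 5/37, 7⋅√7})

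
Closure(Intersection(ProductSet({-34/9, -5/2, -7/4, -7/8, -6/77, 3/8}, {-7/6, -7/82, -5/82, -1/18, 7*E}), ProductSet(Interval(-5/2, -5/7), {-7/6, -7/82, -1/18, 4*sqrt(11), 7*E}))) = ProductSet({-5/2, -7/4, -7/8}, {-7/6, -7/82, -1/18, 7*E})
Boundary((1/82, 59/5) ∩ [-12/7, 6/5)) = {1/82, 6/5}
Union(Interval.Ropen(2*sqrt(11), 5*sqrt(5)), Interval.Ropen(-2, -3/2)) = Union(Interval.Ropen(-2, -3/2), Interval.Ropen(2*sqrt(11), 5*sqrt(5)))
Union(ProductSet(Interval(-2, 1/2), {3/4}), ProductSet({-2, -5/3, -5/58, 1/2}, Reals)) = Union(ProductSet({-2, -5/3, -5/58, 1/2}, Reals), ProductSet(Interval(-2, 1/2), {3/4}))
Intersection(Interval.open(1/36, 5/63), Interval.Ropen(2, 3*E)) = EmptySet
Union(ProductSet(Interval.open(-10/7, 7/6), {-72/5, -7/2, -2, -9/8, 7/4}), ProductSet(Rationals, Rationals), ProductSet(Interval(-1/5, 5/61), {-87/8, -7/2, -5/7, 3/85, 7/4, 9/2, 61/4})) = Union(ProductSet(Interval.open(-10/7, 7/6), {-72/5, -7/2, -2, -9/8, 7/4}), ProductSet(Interval(-1/5, 5/61), {-87/8, -7/2, -5/7, 3/85, 7/4, 9/2, 61/4}), ProductSet(Rationals, Rationals))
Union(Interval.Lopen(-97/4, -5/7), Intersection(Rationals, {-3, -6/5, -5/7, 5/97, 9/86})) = Union({5/97, 9/86}, Interval.Lopen(-97/4, -5/7))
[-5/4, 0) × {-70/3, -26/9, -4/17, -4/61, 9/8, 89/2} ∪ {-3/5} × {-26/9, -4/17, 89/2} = [-5/4, 0) × {-70/3, -26/9, -4/17, -4/61, 9/8, 89/2}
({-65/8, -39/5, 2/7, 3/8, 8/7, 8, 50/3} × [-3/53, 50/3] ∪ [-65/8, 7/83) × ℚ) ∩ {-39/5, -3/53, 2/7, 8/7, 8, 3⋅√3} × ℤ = ({-39/5, -3/53} × ℤ) ∪ ({-39/5, 2/7, 8/7, 8} × {0, 1, …, 16})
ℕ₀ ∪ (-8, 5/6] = (-8, 5/6] ∪ ℕ₀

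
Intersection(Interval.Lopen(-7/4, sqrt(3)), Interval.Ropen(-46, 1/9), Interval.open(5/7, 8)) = EmptySet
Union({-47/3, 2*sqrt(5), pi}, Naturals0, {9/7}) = Union({-47/3, 9/7, 2*sqrt(5), pi}, Naturals0)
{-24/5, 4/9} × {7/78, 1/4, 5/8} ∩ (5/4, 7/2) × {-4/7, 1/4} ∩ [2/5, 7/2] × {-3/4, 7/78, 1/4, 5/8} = ∅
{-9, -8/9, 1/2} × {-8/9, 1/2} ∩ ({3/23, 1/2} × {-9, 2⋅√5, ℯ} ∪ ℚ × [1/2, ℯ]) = {-9, -8/9, 1/2} × {1/2}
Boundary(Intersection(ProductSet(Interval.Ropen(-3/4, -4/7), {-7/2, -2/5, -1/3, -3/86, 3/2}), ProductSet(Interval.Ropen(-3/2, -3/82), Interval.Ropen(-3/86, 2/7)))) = ProductSet(Interval(-3/4, -4/7), {-3/86})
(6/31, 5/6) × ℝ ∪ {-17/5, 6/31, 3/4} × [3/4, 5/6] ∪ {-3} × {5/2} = ({-3} × {5/2}) ∪ ((6/31, 5/6) × ℝ) ∪ ({-17/5, 6/31, 3/4} × [3/4, 5/6])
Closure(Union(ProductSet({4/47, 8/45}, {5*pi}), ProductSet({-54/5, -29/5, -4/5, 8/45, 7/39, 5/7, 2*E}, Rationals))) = Union(ProductSet({4/47, 8/45}, {5*pi}), ProductSet({-54/5, -29/5, -4/5, 8/45, 7/39, 5/7, 2*E}, Reals))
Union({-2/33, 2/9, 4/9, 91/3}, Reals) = Reals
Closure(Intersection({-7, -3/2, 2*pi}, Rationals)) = {-7, -3/2}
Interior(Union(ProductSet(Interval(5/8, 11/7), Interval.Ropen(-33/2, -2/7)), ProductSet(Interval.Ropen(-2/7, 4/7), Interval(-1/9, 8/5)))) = Union(ProductSet(Interval.open(-2/7, 4/7), Interval.open(-1/9, 8/5)), ProductSet(Interval.open(5/8, 11/7), Interval.open(-33/2, -2/7)))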